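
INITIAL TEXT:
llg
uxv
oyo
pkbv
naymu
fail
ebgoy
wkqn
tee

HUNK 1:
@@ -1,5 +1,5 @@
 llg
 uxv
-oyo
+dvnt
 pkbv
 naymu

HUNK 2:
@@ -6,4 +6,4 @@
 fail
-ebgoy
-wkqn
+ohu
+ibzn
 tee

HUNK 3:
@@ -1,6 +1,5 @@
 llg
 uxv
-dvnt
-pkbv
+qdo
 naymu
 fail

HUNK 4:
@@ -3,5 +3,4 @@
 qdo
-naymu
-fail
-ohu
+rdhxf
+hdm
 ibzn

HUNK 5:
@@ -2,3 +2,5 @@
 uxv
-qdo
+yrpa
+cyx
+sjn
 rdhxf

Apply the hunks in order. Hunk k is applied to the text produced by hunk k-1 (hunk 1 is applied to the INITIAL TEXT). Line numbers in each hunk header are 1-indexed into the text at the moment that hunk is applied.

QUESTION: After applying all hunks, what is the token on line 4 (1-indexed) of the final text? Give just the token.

Hunk 1: at line 1 remove [oyo] add [dvnt] -> 9 lines: llg uxv dvnt pkbv naymu fail ebgoy wkqn tee
Hunk 2: at line 6 remove [ebgoy,wkqn] add [ohu,ibzn] -> 9 lines: llg uxv dvnt pkbv naymu fail ohu ibzn tee
Hunk 3: at line 1 remove [dvnt,pkbv] add [qdo] -> 8 lines: llg uxv qdo naymu fail ohu ibzn tee
Hunk 4: at line 3 remove [naymu,fail,ohu] add [rdhxf,hdm] -> 7 lines: llg uxv qdo rdhxf hdm ibzn tee
Hunk 5: at line 2 remove [qdo] add [yrpa,cyx,sjn] -> 9 lines: llg uxv yrpa cyx sjn rdhxf hdm ibzn tee
Final line 4: cyx

Answer: cyx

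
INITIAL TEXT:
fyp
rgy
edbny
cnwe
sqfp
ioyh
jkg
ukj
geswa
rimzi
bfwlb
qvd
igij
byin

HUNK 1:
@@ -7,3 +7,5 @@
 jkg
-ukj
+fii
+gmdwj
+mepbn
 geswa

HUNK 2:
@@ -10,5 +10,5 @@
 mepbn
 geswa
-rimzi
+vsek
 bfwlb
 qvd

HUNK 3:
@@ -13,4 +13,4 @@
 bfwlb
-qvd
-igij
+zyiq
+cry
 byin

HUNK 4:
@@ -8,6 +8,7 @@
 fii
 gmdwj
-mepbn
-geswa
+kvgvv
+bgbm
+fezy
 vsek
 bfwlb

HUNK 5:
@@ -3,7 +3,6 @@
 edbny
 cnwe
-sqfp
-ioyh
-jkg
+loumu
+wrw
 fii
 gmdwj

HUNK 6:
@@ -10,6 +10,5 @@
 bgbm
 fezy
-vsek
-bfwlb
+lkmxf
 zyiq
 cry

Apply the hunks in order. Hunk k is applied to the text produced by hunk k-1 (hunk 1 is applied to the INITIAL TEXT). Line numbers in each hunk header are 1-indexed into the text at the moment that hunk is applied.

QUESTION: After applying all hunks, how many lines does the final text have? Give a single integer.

Answer: 15

Derivation:
Hunk 1: at line 7 remove [ukj] add [fii,gmdwj,mepbn] -> 16 lines: fyp rgy edbny cnwe sqfp ioyh jkg fii gmdwj mepbn geswa rimzi bfwlb qvd igij byin
Hunk 2: at line 10 remove [rimzi] add [vsek] -> 16 lines: fyp rgy edbny cnwe sqfp ioyh jkg fii gmdwj mepbn geswa vsek bfwlb qvd igij byin
Hunk 3: at line 13 remove [qvd,igij] add [zyiq,cry] -> 16 lines: fyp rgy edbny cnwe sqfp ioyh jkg fii gmdwj mepbn geswa vsek bfwlb zyiq cry byin
Hunk 4: at line 8 remove [mepbn,geswa] add [kvgvv,bgbm,fezy] -> 17 lines: fyp rgy edbny cnwe sqfp ioyh jkg fii gmdwj kvgvv bgbm fezy vsek bfwlb zyiq cry byin
Hunk 5: at line 3 remove [sqfp,ioyh,jkg] add [loumu,wrw] -> 16 lines: fyp rgy edbny cnwe loumu wrw fii gmdwj kvgvv bgbm fezy vsek bfwlb zyiq cry byin
Hunk 6: at line 10 remove [vsek,bfwlb] add [lkmxf] -> 15 lines: fyp rgy edbny cnwe loumu wrw fii gmdwj kvgvv bgbm fezy lkmxf zyiq cry byin
Final line count: 15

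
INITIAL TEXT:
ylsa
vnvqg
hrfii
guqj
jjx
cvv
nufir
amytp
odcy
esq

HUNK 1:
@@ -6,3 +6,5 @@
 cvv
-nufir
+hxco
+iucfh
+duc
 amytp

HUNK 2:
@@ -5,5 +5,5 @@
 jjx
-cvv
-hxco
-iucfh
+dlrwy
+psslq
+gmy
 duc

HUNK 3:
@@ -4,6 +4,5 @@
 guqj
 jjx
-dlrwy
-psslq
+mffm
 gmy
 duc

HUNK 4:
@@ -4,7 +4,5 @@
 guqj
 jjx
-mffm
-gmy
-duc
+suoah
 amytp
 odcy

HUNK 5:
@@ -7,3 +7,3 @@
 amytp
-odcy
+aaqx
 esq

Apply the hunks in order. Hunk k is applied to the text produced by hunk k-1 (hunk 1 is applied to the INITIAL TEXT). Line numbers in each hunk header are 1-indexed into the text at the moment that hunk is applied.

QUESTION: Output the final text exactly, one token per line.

Answer: ylsa
vnvqg
hrfii
guqj
jjx
suoah
amytp
aaqx
esq

Derivation:
Hunk 1: at line 6 remove [nufir] add [hxco,iucfh,duc] -> 12 lines: ylsa vnvqg hrfii guqj jjx cvv hxco iucfh duc amytp odcy esq
Hunk 2: at line 5 remove [cvv,hxco,iucfh] add [dlrwy,psslq,gmy] -> 12 lines: ylsa vnvqg hrfii guqj jjx dlrwy psslq gmy duc amytp odcy esq
Hunk 3: at line 4 remove [dlrwy,psslq] add [mffm] -> 11 lines: ylsa vnvqg hrfii guqj jjx mffm gmy duc amytp odcy esq
Hunk 4: at line 4 remove [mffm,gmy,duc] add [suoah] -> 9 lines: ylsa vnvqg hrfii guqj jjx suoah amytp odcy esq
Hunk 5: at line 7 remove [odcy] add [aaqx] -> 9 lines: ylsa vnvqg hrfii guqj jjx suoah amytp aaqx esq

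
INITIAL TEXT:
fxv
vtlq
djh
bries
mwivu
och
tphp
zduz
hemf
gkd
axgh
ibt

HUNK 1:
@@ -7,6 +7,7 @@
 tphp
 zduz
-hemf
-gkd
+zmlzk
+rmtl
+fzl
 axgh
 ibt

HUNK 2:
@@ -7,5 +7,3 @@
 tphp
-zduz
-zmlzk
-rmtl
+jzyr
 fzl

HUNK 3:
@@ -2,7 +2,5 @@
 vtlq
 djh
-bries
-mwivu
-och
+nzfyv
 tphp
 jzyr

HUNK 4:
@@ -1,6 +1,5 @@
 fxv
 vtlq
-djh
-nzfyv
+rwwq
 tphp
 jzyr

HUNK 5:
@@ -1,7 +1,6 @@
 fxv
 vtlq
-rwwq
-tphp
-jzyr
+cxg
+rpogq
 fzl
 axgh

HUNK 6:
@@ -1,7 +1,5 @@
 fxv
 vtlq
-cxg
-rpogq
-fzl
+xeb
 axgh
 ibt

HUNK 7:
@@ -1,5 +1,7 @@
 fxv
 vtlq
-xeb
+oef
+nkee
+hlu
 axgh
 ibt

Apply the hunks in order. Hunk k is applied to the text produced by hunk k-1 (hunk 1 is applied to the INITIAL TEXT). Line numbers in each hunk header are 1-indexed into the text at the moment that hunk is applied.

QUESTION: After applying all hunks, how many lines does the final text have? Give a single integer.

Hunk 1: at line 7 remove [hemf,gkd] add [zmlzk,rmtl,fzl] -> 13 lines: fxv vtlq djh bries mwivu och tphp zduz zmlzk rmtl fzl axgh ibt
Hunk 2: at line 7 remove [zduz,zmlzk,rmtl] add [jzyr] -> 11 lines: fxv vtlq djh bries mwivu och tphp jzyr fzl axgh ibt
Hunk 3: at line 2 remove [bries,mwivu,och] add [nzfyv] -> 9 lines: fxv vtlq djh nzfyv tphp jzyr fzl axgh ibt
Hunk 4: at line 1 remove [djh,nzfyv] add [rwwq] -> 8 lines: fxv vtlq rwwq tphp jzyr fzl axgh ibt
Hunk 5: at line 1 remove [rwwq,tphp,jzyr] add [cxg,rpogq] -> 7 lines: fxv vtlq cxg rpogq fzl axgh ibt
Hunk 6: at line 1 remove [cxg,rpogq,fzl] add [xeb] -> 5 lines: fxv vtlq xeb axgh ibt
Hunk 7: at line 1 remove [xeb] add [oef,nkee,hlu] -> 7 lines: fxv vtlq oef nkee hlu axgh ibt
Final line count: 7

Answer: 7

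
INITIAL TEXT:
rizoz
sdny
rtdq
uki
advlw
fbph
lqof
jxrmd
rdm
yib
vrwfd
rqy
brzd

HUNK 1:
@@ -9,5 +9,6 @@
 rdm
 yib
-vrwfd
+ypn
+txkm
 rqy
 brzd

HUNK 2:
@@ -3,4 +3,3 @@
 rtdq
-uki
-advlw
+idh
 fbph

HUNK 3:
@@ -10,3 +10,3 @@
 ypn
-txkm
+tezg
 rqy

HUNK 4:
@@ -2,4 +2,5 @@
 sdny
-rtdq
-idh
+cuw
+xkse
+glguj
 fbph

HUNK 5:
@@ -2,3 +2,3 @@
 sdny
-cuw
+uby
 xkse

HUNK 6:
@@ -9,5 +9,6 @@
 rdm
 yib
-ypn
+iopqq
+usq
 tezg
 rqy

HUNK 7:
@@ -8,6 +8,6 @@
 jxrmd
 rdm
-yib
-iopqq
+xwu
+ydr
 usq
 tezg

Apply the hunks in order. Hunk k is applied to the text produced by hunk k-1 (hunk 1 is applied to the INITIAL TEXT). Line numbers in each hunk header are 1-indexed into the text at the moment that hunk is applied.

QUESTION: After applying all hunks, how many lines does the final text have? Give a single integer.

Answer: 15

Derivation:
Hunk 1: at line 9 remove [vrwfd] add [ypn,txkm] -> 14 lines: rizoz sdny rtdq uki advlw fbph lqof jxrmd rdm yib ypn txkm rqy brzd
Hunk 2: at line 3 remove [uki,advlw] add [idh] -> 13 lines: rizoz sdny rtdq idh fbph lqof jxrmd rdm yib ypn txkm rqy brzd
Hunk 3: at line 10 remove [txkm] add [tezg] -> 13 lines: rizoz sdny rtdq idh fbph lqof jxrmd rdm yib ypn tezg rqy brzd
Hunk 4: at line 2 remove [rtdq,idh] add [cuw,xkse,glguj] -> 14 lines: rizoz sdny cuw xkse glguj fbph lqof jxrmd rdm yib ypn tezg rqy brzd
Hunk 5: at line 2 remove [cuw] add [uby] -> 14 lines: rizoz sdny uby xkse glguj fbph lqof jxrmd rdm yib ypn tezg rqy brzd
Hunk 6: at line 9 remove [ypn] add [iopqq,usq] -> 15 lines: rizoz sdny uby xkse glguj fbph lqof jxrmd rdm yib iopqq usq tezg rqy brzd
Hunk 7: at line 8 remove [yib,iopqq] add [xwu,ydr] -> 15 lines: rizoz sdny uby xkse glguj fbph lqof jxrmd rdm xwu ydr usq tezg rqy brzd
Final line count: 15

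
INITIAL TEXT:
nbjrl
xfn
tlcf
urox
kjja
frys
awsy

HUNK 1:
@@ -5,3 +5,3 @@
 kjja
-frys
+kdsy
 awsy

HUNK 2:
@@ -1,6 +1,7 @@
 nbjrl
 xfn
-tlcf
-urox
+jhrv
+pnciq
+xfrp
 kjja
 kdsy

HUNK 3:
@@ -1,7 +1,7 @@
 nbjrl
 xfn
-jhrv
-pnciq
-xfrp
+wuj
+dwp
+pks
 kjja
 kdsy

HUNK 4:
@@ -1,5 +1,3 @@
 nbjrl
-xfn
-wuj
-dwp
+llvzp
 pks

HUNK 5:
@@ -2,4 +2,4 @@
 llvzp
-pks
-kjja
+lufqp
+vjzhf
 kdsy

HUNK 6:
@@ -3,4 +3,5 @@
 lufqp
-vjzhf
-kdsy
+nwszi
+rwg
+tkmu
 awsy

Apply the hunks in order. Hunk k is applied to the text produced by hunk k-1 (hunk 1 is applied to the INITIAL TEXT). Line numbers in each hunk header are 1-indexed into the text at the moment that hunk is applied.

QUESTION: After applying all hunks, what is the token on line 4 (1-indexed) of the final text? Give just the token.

Answer: nwszi

Derivation:
Hunk 1: at line 5 remove [frys] add [kdsy] -> 7 lines: nbjrl xfn tlcf urox kjja kdsy awsy
Hunk 2: at line 1 remove [tlcf,urox] add [jhrv,pnciq,xfrp] -> 8 lines: nbjrl xfn jhrv pnciq xfrp kjja kdsy awsy
Hunk 3: at line 1 remove [jhrv,pnciq,xfrp] add [wuj,dwp,pks] -> 8 lines: nbjrl xfn wuj dwp pks kjja kdsy awsy
Hunk 4: at line 1 remove [xfn,wuj,dwp] add [llvzp] -> 6 lines: nbjrl llvzp pks kjja kdsy awsy
Hunk 5: at line 2 remove [pks,kjja] add [lufqp,vjzhf] -> 6 lines: nbjrl llvzp lufqp vjzhf kdsy awsy
Hunk 6: at line 3 remove [vjzhf,kdsy] add [nwszi,rwg,tkmu] -> 7 lines: nbjrl llvzp lufqp nwszi rwg tkmu awsy
Final line 4: nwszi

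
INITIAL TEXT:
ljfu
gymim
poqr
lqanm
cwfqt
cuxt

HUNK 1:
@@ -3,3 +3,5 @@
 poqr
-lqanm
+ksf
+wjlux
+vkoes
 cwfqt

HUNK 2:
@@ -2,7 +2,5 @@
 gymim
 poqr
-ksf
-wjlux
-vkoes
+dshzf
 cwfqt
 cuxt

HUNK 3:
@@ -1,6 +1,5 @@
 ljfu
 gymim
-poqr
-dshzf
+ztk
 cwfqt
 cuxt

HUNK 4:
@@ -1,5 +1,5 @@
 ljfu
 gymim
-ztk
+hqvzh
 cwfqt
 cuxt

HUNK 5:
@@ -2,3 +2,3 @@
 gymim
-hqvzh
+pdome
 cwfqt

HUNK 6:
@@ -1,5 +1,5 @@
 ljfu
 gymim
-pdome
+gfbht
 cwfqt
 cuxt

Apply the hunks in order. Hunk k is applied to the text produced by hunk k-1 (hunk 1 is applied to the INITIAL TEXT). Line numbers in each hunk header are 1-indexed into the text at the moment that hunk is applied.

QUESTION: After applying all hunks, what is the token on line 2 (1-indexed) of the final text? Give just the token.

Answer: gymim

Derivation:
Hunk 1: at line 3 remove [lqanm] add [ksf,wjlux,vkoes] -> 8 lines: ljfu gymim poqr ksf wjlux vkoes cwfqt cuxt
Hunk 2: at line 2 remove [ksf,wjlux,vkoes] add [dshzf] -> 6 lines: ljfu gymim poqr dshzf cwfqt cuxt
Hunk 3: at line 1 remove [poqr,dshzf] add [ztk] -> 5 lines: ljfu gymim ztk cwfqt cuxt
Hunk 4: at line 1 remove [ztk] add [hqvzh] -> 5 lines: ljfu gymim hqvzh cwfqt cuxt
Hunk 5: at line 2 remove [hqvzh] add [pdome] -> 5 lines: ljfu gymim pdome cwfqt cuxt
Hunk 6: at line 1 remove [pdome] add [gfbht] -> 5 lines: ljfu gymim gfbht cwfqt cuxt
Final line 2: gymim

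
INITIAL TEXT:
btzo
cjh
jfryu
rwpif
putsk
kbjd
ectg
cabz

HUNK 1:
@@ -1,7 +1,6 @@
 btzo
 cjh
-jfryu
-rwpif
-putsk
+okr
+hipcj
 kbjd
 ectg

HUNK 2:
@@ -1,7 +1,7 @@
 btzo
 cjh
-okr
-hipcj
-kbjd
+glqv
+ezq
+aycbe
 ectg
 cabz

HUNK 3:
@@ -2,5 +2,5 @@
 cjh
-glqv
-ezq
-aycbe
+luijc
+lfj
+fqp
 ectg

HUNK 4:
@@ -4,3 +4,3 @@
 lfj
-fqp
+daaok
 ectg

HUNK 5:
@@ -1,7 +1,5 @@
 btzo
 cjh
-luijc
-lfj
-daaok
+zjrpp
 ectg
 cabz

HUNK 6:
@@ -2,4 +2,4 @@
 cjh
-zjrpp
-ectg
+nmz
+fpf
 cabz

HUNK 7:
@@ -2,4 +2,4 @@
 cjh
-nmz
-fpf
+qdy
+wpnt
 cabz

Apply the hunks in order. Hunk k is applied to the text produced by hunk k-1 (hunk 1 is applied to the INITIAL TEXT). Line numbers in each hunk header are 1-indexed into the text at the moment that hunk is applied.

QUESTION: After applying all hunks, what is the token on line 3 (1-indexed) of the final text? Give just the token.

Answer: qdy

Derivation:
Hunk 1: at line 1 remove [jfryu,rwpif,putsk] add [okr,hipcj] -> 7 lines: btzo cjh okr hipcj kbjd ectg cabz
Hunk 2: at line 1 remove [okr,hipcj,kbjd] add [glqv,ezq,aycbe] -> 7 lines: btzo cjh glqv ezq aycbe ectg cabz
Hunk 3: at line 2 remove [glqv,ezq,aycbe] add [luijc,lfj,fqp] -> 7 lines: btzo cjh luijc lfj fqp ectg cabz
Hunk 4: at line 4 remove [fqp] add [daaok] -> 7 lines: btzo cjh luijc lfj daaok ectg cabz
Hunk 5: at line 1 remove [luijc,lfj,daaok] add [zjrpp] -> 5 lines: btzo cjh zjrpp ectg cabz
Hunk 6: at line 2 remove [zjrpp,ectg] add [nmz,fpf] -> 5 lines: btzo cjh nmz fpf cabz
Hunk 7: at line 2 remove [nmz,fpf] add [qdy,wpnt] -> 5 lines: btzo cjh qdy wpnt cabz
Final line 3: qdy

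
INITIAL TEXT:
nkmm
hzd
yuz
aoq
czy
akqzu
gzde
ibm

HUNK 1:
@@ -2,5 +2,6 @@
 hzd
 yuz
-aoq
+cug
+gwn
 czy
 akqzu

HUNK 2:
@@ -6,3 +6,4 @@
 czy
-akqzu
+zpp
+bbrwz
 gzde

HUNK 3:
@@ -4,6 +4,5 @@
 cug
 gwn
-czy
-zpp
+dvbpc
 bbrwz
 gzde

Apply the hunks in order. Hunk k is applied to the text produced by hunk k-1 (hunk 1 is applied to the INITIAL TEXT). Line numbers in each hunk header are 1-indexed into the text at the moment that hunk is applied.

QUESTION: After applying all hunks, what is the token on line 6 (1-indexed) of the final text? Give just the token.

Answer: dvbpc

Derivation:
Hunk 1: at line 2 remove [aoq] add [cug,gwn] -> 9 lines: nkmm hzd yuz cug gwn czy akqzu gzde ibm
Hunk 2: at line 6 remove [akqzu] add [zpp,bbrwz] -> 10 lines: nkmm hzd yuz cug gwn czy zpp bbrwz gzde ibm
Hunk 3: at line 4 remove [czy,zpp] add [dvbpc] -> 9 lines: nkmm hzd yuz cug gwn dvbpc bbrwz gzde ibm
Final line 6: dvbpc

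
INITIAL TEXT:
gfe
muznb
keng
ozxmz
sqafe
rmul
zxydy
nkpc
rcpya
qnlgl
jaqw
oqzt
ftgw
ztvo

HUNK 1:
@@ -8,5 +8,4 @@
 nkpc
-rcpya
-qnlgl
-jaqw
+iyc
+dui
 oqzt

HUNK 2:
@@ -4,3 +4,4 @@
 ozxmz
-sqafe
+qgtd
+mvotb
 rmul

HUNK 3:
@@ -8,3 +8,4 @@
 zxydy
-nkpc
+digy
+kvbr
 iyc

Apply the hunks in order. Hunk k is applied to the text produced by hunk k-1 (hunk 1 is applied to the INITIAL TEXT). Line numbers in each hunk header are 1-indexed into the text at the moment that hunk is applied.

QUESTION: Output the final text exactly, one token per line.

Hunk 1: at line 8 remove [rcpya,qnlgl,jaqw] add [iyc,dui] -> 13 lines: gfe muznb keng ozxmz sqafe rmul zxydy nkpc iyc dui oqzt ftgw ztvo
Hunk 2: at line 4 remove [sqafe] add [qgtd,mvotb] -> 14 lines: gfe muznb keng ozxmz qgtd mvotb rmul zxydy nkpc iyc dui oqzt ftgw ztvo
Hunk 3: at line 8 remove [nkpc] add [digy,kvbr] -> 15 lines: gfe muznb keng ozxmz qgtd mvotb rmul zxydy digy kvbr iyc dui oqzt ftgw ztvo

Answer: gfe
muznb
keng
ozxmz
qgtd
mvotb
rmul
zxydy
digy
kvbr
iyc
dui
oqzt
ftgw
ztvo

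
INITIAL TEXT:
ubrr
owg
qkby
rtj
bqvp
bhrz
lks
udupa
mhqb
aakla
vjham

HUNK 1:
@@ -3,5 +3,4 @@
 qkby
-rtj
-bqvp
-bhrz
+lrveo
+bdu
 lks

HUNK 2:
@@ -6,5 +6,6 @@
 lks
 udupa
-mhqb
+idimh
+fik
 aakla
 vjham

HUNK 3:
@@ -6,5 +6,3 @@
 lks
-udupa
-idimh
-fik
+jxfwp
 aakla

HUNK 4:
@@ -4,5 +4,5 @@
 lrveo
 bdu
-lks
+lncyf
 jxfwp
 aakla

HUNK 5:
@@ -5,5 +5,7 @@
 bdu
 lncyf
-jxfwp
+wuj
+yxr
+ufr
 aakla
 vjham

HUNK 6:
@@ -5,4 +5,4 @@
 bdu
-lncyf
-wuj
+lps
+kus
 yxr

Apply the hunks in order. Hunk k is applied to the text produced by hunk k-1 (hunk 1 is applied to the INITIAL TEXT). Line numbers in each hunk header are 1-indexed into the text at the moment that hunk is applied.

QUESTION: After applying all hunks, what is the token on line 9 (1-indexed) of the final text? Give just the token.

Answer: ufr

Derivation:
Hunk 1: at line 3 remove [rtj,bqvp,bhrz] add [lrveo,bdu] -> 10 lines: ubrr owg qkby lrveo bdu lks udupa mhqb aakla vjham
Hunk 2: at line 6 remove [mhqb] add [idimh,fik] -> 11 lines: ubrr owg qkby lrveo bdu lks udupa idimh fik aakla vjham
Hunk 3: at line 6 remove [udupa,idimh,fik] add [jxfwp] -> 9 lines: ubrr owg qkby lrveo bdu lks jxfwp aakla vjham
Hunk 4: at line 4 remove [lks] add [lncyf] -> 9 lines: ubrr owg qkby lrveo bdu lncyf jxfwp aakla vjham
Hunk 5: at line 5 remove [jxfwp] add [wuj,yxr,ufr] -> 11 lines: ubrr owg qkby lrveo bdu lncyf wuj yxr ufr aakla vjham
Hunk 6: at line 5 remove [lncyf,wuj] add [lps,kus] -> 11 lines: ubrr owg qkby lrveo bdu lps kus yxr ufr aakla vjham
Final line 9: ufr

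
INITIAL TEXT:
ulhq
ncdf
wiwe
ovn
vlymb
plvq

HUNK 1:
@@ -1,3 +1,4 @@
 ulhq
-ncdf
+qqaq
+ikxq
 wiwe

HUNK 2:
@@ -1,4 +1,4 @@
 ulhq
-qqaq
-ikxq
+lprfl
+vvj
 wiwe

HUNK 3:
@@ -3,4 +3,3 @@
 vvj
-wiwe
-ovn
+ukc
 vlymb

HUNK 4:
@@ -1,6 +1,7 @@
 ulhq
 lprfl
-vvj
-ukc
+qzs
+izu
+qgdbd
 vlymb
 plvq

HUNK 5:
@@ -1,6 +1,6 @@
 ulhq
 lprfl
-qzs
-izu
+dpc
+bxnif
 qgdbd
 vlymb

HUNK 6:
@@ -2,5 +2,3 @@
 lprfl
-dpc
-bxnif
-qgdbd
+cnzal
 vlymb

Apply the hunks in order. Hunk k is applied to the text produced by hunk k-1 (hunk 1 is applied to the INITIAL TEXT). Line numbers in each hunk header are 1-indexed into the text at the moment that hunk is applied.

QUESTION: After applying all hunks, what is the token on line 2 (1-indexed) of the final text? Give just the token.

Hunk 1: at line 1 remove [ncdf] add [qqaq,ikxq] -> 7 lines: ulhq qqaq ikxq wiwe ovn vlymb plvq
Hunk 2: at line 1 remove [qqaq,ikxq] add [lprfl,vvj] -> 7 lines: ulhq lprfl vvj wiwe ovn vlymb plvq
Hunk 3: at line 3 remove [wiwe,ovn] add [ukc] -> 6 lines: ulhq lprfl vvj ukc vlymb plvq
Hunk 4: at line 1 remove [vvj,ukc] add [qzs,izu,qgdbd] -> 7 lines: ulhq lprfl qzs izu qgdbd vlymb plvq
Hunk 5: at line 1 remove [qzs,izu] add [dpc,bxnif] -> 7 lines: ulhq lprfl dpc bxnif qgdbd vlymb plvq
Hunk 6: at line 2 remove [dpc,bxnif,qgdbd] add [cnzal] -> 5 lines: ulhq lprfl cnzal vlymb plvq
Final line 2: lprfl

Answer: lprfl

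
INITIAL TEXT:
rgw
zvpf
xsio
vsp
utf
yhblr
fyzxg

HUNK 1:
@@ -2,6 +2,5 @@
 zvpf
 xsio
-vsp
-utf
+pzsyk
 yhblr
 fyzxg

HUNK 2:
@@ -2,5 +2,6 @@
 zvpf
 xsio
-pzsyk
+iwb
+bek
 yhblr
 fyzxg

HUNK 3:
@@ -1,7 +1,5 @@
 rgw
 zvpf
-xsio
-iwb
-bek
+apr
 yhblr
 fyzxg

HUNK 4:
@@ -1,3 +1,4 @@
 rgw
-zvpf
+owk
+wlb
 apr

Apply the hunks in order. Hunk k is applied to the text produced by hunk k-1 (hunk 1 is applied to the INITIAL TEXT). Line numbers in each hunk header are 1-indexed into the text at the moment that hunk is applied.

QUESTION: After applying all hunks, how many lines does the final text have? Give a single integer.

Hunk 1: at line 2 remove [vsp,utf] add [pzsyk] -> 6 lines: rgw zvpf xsio pzsyk yhblr fyzxg
Hunk 2: at line 2 remove [pzsyk] add [iwb,bek] -> 7 lines: rgw zvpf xsio iwb bek yhblr fyzxg
Hunk 3: at line 1 remove [xsio,iwb,bek] add [apr] -> 5 lines: rgw zvpf apr yhblr fyzxg
Hunk 4: at line 1 remove [zvpf] add [owk,wlb] -> 6 lines: rgw owk wlb apr yhblr fyzxg
Final line count: 6

Answer: 6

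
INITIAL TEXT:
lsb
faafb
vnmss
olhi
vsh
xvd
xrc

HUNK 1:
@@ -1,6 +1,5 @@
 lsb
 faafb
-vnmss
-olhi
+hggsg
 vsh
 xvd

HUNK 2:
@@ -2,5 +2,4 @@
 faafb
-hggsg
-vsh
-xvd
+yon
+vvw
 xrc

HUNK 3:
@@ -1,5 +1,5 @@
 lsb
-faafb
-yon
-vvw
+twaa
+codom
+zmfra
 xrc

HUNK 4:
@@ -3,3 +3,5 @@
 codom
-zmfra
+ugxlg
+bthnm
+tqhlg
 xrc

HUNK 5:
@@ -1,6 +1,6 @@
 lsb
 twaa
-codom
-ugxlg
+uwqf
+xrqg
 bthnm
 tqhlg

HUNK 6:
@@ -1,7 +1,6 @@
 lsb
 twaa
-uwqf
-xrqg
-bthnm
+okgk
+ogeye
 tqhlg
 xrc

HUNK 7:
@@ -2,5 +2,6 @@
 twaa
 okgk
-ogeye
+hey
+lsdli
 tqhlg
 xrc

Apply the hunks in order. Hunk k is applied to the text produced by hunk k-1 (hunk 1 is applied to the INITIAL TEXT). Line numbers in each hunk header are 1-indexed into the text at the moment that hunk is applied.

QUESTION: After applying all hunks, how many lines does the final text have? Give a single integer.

Answer: 7

Derivation:
Hunk 1: at line 1 remove [vnmss,olhi] add [hggsg] -> 6 lines: lsb faafb hggsg vsh xvd xrc
Hunk 2: at line 2 remove [hggsg,vsh,xvd] add [yon,vvw] -> 5 lines: lsb faafb yon vvw xrc
Hunk 3: at line 1 remove [faafb,yon,vvw] add [twaa,codom,zmfra] -> 5 lines: lsb twaa codom zmfra xrc
Hunk 4: at line 3 remove [zmfra] add [ugxlg,bthnm,tqhlg] -> 7 lines: lsb twaa codom ugxlg bthnm tqhlg xrc
Hunk 5: at line 1 remove [codom,ugxlg] add [uwqf,xrqg] -> 7 lines: lsb twaa uwqf xrqg bthnm tqhlg xrc
Hunk 6: at line 1 remove [uwqf,xrqg,bthnm] add [okgk,ogeye] -> 6 lines: lsb twaa okgk ogeye tqhlg xrc
Hunk 7: at line 2 remove [ogeye] add [hey,lsdli] -> 7 lines: lsb twaa okgk hey lsdli tqhlg xrc
Final line count: 7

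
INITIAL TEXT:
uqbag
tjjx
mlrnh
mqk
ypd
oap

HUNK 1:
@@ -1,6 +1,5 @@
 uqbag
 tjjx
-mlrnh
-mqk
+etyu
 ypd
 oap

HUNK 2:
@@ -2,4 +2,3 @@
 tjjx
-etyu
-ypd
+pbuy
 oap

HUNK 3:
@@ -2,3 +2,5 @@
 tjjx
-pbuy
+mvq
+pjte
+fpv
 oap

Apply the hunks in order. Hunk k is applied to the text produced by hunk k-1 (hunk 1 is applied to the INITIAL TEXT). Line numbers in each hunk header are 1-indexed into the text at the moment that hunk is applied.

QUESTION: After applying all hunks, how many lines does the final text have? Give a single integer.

Hunk 1: at line 1 remove [mlrnh,mqk] add [etyu] -> 5 lines: uqbag tjjx etyu ypd oap
Hunk 2: at line 2 remove [etyu,ypd] add [pbuy] -> 4 lines: uqbag tjjx pbuy oap
Hunk 3: at line 2 remove [pbuy] add [mvq,pjte,fpv] -> 6 lines: uqbag tjjx mvq pjte fpv oap
Final line count: 6

Answer: 6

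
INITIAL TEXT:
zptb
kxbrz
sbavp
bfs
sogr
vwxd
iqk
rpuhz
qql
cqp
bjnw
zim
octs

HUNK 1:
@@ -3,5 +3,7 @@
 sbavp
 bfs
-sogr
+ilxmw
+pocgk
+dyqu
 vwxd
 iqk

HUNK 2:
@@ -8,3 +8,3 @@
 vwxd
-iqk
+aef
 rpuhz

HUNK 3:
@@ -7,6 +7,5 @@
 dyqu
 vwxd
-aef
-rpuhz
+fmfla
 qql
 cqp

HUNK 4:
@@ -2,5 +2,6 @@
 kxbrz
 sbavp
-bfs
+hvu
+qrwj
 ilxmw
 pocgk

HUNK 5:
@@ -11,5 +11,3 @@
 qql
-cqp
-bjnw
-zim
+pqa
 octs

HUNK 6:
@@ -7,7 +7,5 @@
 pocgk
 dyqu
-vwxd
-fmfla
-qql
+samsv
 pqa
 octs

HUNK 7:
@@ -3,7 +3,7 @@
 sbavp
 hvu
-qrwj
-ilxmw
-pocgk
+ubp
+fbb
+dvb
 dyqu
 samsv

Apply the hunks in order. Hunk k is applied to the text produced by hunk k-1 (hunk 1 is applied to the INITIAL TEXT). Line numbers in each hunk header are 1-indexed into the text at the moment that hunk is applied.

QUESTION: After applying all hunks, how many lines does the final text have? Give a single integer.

Hunk 1: at line 3 remove [sogr] add [ilxmw,pocgk,dyqu] -> 15 lines: zptb kxbrz sbavp bfs ilxmw pocgk dyqu vwxd iqk rpuhz qql cqp bjnw zim octs
Hunk 2: at line 8 remove [iqk] add [aef] -> 15 lines: zptb kxbrz sbavp bfs ilxmw pocgk dyqu vwxd aef rpuhz qql cqp bjnw zim octs
Hunk 3: at line 7 remove [aef,rpuhz] add [fmfla] -> 14 lines: zptb kxbrz sbavp bfs ilxmw pocgk dyqu vwxd fmfla qql cqp bjnw zim octs
Hunk 4: at line 2 remove [bfs] add [hvu,qrwj] -> 15 lines: zptb kxbrz sbavp hvu qrwj ilxmw pocgk dyqu vwxd fmfla qql cqp bjnw zim octs
Hunk 5: at line 11 remove [cqp,bjnw,zim] add [pqa] -> 13 lines: zptb kxbrz sbavp hvu qrwj ilxmw pocgk dyqu vwxd fmfla qql pqa octs
Hunk 6: at line 7 remove [vwxd,fmfla,qql] add [samsv] -> 11 lines: zptb kxbrz sbavp hvu qrwj ilxmw pocgk dyqu samsv pqa octs
Hunk 7: at line 3 remove [qrwj,ilxmw,pocgk] add [ubp,fbb,dvb] -> 11 lines: zptb kxbrz sbavp hvu ubp fbb dvb dyqu samsv pqa octs
Final line count: 11

Answer: 11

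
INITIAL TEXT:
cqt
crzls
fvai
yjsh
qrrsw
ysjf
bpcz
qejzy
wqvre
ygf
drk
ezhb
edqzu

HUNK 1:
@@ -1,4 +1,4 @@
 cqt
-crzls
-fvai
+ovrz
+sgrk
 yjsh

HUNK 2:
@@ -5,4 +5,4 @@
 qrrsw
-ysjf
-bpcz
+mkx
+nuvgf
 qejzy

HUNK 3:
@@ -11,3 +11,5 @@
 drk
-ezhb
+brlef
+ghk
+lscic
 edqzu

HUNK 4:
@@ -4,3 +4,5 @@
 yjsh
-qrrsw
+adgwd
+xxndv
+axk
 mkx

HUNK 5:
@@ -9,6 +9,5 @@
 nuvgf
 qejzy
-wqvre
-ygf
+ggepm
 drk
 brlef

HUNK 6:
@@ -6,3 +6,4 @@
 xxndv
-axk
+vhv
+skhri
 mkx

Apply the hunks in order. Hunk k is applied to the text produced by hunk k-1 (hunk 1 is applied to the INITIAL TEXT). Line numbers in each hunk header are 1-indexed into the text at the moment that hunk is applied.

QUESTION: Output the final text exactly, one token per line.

Answer: cqt
ovrz
sgrk
yjsh
adgwd
xxndv
vhv
skhri
mkx
nuvgf
qejzy
ggepm
drk
brlef
ghk
lscic
edqzu

Derivation:
Hunk 1: at line 1 remove [crzls,fvai] add [ovrz,sgrk] -> 13 lines: cqt ovrz sgrk yjsh qrrsw ysjf bpcz qejzy wqvre ygf drk ezhb edqzu
Hunk 2: at line 5 remove [ysjf,bpcz] add [mkx,nuvgf] -> 13 lines: cqt ovrz sgrk yjsh qrrsw mkx nuvgf qejzy wqvre ygf drk ezhb edqzu
Hunk 3: at line 11 remove [ezhb] add [brlef,ghk,lscic] -> 15 lines: cqt ovrz sgrk yjsh qrrsw mkx nuvgf qejzy wqvre ygf drk brlef ghk lscic edqzu
Hunk 4: at line 4 remove [qrrsw] add [adgwd,xxndv,axk] -> 17 lines: cqt ovrz sgrk yjsh adgwd xxndv axk mkx nuvgf qejzy wqvre ygf drk brlef ghk lscic edqzu
Hunk 5: at line 9 remove [wqvre,ygf] add [ggepm] -> 16 lines: cqt ovrz sgrk yjsh adgwd xxndv axk mkx nuvgf qejzy ggepm drk brlef ghk lscic edqzu
Hunk 6: at line 6 remove [axk] add [vhv,skhri] -> 17 lines: cqt ovrz sgrk yjsh adgwd xxndv vhv skhri mkx nuvgf qejzy ggepm drk brlef ghk lscic edqzu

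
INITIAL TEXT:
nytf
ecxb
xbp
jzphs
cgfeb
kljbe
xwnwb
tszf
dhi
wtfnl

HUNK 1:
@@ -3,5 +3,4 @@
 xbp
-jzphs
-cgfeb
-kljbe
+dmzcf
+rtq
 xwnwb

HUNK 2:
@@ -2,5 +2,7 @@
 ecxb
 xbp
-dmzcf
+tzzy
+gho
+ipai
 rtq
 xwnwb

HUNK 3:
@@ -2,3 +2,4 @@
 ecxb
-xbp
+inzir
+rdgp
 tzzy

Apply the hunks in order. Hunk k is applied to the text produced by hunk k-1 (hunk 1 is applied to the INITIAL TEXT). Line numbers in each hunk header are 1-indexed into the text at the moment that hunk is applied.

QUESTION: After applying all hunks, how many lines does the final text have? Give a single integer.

Answer: 12

Derivation:
Hunk 1: at line 3 remove [jzphs,cgfeb,kljbe] add [dmzcf,rtq] -> 9 lines: nytf ecxb xbp dmzcf rtq xwnwb tszf dhi wtfnl
Hunk 2: at line 2 remove [dmzcf] add [tzzy,gho,ipai] -> 11 lines: nytf ecxb xbp tzzy gho ipai rtq xwnwb tszf dhi wtfnl
Hunk 3: at line 2 remove [xbp] add [inzir,rdgp] -> 12 lines: nytf ecxb inzir rdgp tzzy gho ipai rtq xwnwb tszf dhi wtfnl
Final line count: 12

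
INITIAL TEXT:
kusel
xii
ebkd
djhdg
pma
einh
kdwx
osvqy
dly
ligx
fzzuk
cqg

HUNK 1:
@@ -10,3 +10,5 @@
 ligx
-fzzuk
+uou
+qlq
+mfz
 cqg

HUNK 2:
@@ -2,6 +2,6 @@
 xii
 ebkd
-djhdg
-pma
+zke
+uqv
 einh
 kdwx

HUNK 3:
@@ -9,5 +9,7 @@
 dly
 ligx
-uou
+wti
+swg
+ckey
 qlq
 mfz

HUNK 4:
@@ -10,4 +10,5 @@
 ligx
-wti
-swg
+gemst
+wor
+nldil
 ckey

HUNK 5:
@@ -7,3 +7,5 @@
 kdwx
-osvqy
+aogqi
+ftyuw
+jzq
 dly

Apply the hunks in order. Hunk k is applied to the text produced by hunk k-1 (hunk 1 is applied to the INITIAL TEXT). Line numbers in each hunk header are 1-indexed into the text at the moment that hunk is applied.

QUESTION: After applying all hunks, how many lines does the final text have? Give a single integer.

Answer: 19

Derivation:
Hunk 1: at line 10 remove [fzzuk] add [uou,qlq,mfz] -> 14 lines: kusel xii ebkd djhdg pma einh kdwx osvqy dly ligx uou qlq mfz cqg
Hunk 2: at line 2 remove [djhdg,pma] add [zke,uqv] -> 14 lines: kusel xii ebkd zke uqv einh kdwx osvqy dly ligx uou qlq mfz cqg
Hunk 3: at line 9 remove [uou] add [wti,swg,ckey] -> 16 lines: kusel xii ebkd zke uqv einh kdwx osvqy dly ligx wti swg ckey qlq mfz cqg
Hunk 4: at line 10 remove [wti,swg] add [gemst,wor,nldil] -> 17 lines: kusel xii ebkd zke uqv einh kdwx osvqy dly ligx gemst wor nldil ckey qlq mfz cqg
Hunk 5: at line 7 remove [osvqy] add [aogqi,ftyuw,jzq] -> 19 lines: kusel xii ebkd zke uqv einh kdwx aogqi ftyuw jzq dly ligx gemst wor nldil ckey qlq mfz cqg
Final line count: 19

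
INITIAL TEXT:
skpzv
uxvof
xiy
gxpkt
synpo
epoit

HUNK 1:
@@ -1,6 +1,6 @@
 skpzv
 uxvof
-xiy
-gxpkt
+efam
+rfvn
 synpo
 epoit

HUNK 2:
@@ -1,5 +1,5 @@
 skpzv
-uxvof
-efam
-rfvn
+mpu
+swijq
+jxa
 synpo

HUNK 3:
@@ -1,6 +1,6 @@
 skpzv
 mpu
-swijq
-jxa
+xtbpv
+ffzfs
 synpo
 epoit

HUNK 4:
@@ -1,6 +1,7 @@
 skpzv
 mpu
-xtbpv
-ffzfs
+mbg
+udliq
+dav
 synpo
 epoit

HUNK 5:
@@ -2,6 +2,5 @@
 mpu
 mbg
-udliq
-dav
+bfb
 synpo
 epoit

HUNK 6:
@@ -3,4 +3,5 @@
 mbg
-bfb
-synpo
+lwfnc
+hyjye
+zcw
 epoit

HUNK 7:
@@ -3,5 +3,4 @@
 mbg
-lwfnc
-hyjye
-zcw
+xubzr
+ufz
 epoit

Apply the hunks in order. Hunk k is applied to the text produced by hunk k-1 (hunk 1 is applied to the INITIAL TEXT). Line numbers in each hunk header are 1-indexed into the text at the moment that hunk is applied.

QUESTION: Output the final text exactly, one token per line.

Answer: skpzv
mpu
mbg
xubzr
ufz
epoit

Derivation:
Hunk 1: at line 1 remove [xiy,gxpkt] add [efam,rfvn] -> 6 lines: skpzv uxvof efam rfvn synpo epoit
Hunk 2: at line 1 remove [uxvof,efam,rfvn] add [mpu,swijq,jxa] -> 6 lines: skpzv mpu swijq jxa synpo epoit
Hunk 3: at line 1 remove [swijq,jxa] add [xtbpv,ffzfs] -> 6 lines: skpzv mpu xtbpv ffzfs synpo epoit
Hunk 4: at line 1 remove [xtbpv,ffzfs] add [mbg,udliq,dav] -> 7 lines: skpzv mpu mbg udliq dav synpo epoit
Hunk 5: at line 2 remove [udliq,dav] add [bfb] -> 6 lines: skpzv mpu mbg bfb synpo epoit
Hunk 6: at line 3 remove [bfb,synpo] add [lwfnc,hyjye,zcw] -> 7 lines: skpzv mpu mbg lwfnc hyjye zcw epoit
Hunk 7: at line 3 remove [lwfnc,hyjye,zcw] add [xubzr,ufz] -> 6 lines: skpzv mpu mbg xubzr ufz epoit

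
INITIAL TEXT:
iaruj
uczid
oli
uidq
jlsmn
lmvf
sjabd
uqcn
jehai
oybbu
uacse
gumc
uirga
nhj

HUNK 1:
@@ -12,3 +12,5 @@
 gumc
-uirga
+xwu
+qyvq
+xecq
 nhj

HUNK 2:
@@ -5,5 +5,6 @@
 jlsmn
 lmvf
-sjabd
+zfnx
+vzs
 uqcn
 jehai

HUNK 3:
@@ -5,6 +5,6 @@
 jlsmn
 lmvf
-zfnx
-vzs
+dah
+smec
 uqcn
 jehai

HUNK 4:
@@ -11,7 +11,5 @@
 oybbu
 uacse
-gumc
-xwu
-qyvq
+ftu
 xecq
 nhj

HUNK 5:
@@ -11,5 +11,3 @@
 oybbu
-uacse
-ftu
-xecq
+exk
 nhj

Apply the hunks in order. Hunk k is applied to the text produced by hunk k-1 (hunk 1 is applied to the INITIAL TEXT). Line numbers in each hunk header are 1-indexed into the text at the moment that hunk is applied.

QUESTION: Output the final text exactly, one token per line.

Answer: iaruj
uczid
oli
uidq
jlsmn
lmvf
dah
smec
uqcn
jehai
oybbu
exk
nhj

Derivation:
Hunk 1: at line 12 remove [uirga] add [xwu,qyvq,xecq] -> 16 lines: iaruj uczid oli uidq jlsmn lmvf sjabd uqcn jehai oybbu uacse gumc xwu qyvq xecq nhj
Hunk 2: at line 5 remove [sjabd] add [zfnx,vzs] -> 17 lines: iaruj uczid oli uidq jlsmn lmvf zfnx vzs uqcn jehai oybbu uacse gumc xwu qyvq xecq nhj
Hunk 3: at line 5 remove [zfnx,vzs] add [dah,smec] -> 17 lines: iaruj uczid oli uidq jlsmn lmvf dah smec uqcn jehai oybbu uacse gumc xwu qyvq xecq nhj
Hunk 4: at line 11 remove [gumc,xwu,qyvq] add [ftu] -> 15 lines: iaruj uczid oli uidq jlsmn lmvf dah smec uqcn jehai oybbu uacse ftu xecq nhj
Hunk 5: at line 11 remove [uacse,ftu,xecq] add [exk] -> 13 lines: iaruj uczid oli uidq jlsmn lmvf dah smec uqcn jehai oybbu exk nhj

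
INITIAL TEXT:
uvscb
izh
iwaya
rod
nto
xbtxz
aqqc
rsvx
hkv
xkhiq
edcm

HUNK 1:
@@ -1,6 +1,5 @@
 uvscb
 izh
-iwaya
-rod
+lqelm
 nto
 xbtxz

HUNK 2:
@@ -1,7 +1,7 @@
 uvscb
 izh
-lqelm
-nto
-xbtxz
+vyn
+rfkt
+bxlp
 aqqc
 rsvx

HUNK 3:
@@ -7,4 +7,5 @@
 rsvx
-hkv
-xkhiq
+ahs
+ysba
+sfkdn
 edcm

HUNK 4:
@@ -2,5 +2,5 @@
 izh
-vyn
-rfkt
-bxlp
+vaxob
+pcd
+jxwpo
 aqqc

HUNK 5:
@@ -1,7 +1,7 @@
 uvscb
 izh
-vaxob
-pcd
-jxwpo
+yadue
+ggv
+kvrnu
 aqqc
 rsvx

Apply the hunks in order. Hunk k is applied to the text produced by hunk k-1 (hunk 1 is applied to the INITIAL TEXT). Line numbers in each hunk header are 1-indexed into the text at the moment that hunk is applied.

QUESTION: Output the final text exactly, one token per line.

Hunk 1: at line 1 remove [iwaya,rod] add [lqelm] -> 10 lines: uvscb izh lqelm nto xbtxz aqqc rsvx hkv xkhiq edcm
Hunk 2: at line 1 remove [lqelm,nto,xbtxz] add [vyn,rfkt,bxlp] -> 10 lines: uvscb izh vyn rfkt bxlp aqqc rsvx hkv xkhiq edcm
Hunk 3: at line 7 remove [hkv,xkhiq] add [ahs,ysba,sfkdn] -> 11 lines: uvscb izh vyn rfkt bxlp aqqc rsvx ahs ysba sfkdn edcm
Hunk 4: at line 2 remove [vyn,rfkt,bxlp] add [vaxob,pcd,jxwpo] -> 11 lines: uvscb izh vaxob pcd jxwpo aqqc rsvx ahs ysba sfkdn edcm
Hunk 5: at line 1 remove [vaxob,pcd,jxwpo] add [yadue,ggv,kvrnu] -> 11 lines: uvscb izh yadue ggv kvrnu aqqc rsvx ahs ysba sfkdn edcm

Answer: uvscb
izh
yadue
ggv
kvrnu
aqqc
rsvx
ahs
ysba
sfkdn
edcm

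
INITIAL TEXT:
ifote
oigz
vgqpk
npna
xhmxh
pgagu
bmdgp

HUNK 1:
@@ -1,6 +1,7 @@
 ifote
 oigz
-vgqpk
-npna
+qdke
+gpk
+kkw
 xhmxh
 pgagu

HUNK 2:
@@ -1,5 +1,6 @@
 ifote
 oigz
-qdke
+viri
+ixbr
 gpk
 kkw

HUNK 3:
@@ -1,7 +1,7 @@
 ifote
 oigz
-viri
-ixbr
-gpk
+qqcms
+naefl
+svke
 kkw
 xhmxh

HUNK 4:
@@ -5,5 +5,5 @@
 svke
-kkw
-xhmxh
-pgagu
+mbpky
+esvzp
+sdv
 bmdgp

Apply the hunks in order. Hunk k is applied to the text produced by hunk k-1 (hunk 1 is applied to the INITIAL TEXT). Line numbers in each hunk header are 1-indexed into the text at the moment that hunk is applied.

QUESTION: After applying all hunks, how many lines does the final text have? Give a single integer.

Answer: 9

Derivation:
Hunk 1: at line 1 remove [vgqpk,npna] add [qdke,gpk,kkw] -> 8 lines: ifote oigz qdke gpk kkw xhmxh pgagu bmdgp
Hunk 2: at line 1 remove [qdke] add [viri,ixbr] -> 9 lines: ifote oigz viri ixbr gpk kkw xhmxh pgagu bmdgp
Hunk 3: at line 1 remove [viri,ixbr,gpk] add [qqcms,naefl,svke] -> 9 lines: ifote oigz qqcms naefl svke kkw xhmxh pgagu bmdgp
Hunk 4: at line 5 remove [kkw,xhmxh,pgagu] add [mbpky,esvzp,sdv] -> 9 lines: ifote oigz qqcms naefl svke mbpky esvzp sdv bmdgp
Final line count: 9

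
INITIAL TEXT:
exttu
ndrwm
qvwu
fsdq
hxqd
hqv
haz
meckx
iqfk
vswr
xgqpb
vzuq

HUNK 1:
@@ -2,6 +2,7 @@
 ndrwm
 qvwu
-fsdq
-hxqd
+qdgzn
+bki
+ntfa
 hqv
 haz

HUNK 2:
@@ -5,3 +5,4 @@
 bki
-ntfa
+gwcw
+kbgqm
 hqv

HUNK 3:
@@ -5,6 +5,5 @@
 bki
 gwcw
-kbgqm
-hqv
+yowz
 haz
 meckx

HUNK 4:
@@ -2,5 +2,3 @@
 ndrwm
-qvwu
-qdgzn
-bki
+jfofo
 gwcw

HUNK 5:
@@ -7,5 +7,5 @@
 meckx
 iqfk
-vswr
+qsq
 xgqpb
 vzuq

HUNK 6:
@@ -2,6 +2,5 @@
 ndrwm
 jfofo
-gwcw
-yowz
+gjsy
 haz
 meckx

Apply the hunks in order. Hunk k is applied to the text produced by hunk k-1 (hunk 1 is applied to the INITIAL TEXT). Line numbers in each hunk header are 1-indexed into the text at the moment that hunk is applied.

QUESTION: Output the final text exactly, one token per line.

Hunk 1: at line 2 remove [fsdq,hxqd] add [qdgzn,bki,ntfa] -> 13 lines: exttu ndrwm qvwu qdgzn bki ntfa hqv haz meckx iqfk vswr xgqpb vzuq
Hunk 2: at line 5 remove [ntfa] add [gwcw,kbgqm] -> 14 lines: exttu ndrwm qvwu qdgzn bki gwcw kbgqm hqv haz meckx iqfk vswr xgqpb vzuq
Hunk 3: at line 5 remove [kbgqm,hqv] add [yowz] -> 13 lines: exttu ndrwm qvwu qdgzn bki gwcw yowz haz meckx iqfk vswr xgqpb vzuq
Hunk 4: at line 2 remove [qvwu,qdgzn,bki] add [jfofo] -> 11 lines: exttu ndrwm jfofo gwcw yowz haz meckx iqfk vswr xgqpb vzuq
Hunk 5: at line 7 remove [vswr] add [qsq] -> 11 lines: exttu ndrwm jfofo gwcw yowz haz meckx iqfk qsq xgqpb vzuq
Hunk 6: at line 2 remove [gwcw,yowz] add [gjsy] -> 10 lines: exttu ndrwm jfofo gjsy haz meckx iqfk qsq xgqpb vzuq

Answer: exttu
ndrwm
jfofo
gjsy
haz
meckx
iqfk
qsq
xgqpb
vzuq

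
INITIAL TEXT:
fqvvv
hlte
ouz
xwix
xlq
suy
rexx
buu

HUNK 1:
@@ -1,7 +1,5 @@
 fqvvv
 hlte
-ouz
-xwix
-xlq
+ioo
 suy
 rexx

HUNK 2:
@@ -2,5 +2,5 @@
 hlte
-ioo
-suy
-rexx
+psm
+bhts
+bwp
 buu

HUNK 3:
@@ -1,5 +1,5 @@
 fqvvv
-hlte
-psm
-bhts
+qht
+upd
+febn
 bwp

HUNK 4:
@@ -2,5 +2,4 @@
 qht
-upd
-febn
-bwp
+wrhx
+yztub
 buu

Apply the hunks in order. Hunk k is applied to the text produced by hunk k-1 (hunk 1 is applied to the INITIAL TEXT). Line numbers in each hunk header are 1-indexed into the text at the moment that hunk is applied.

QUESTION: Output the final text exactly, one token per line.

Hunk 1: at line 1 remove [ouz,xwix,xlq] add [ioo] -> 6 lines: fqvvv hlte ioo suy rexx buu
Hunk 2: at line 2 remove [ioo,suy,rexx] add [psm,bhts,bwp] -> 6 lines: fqvvv hlte psm bhts bwp buu
Hunk 3: at line 1 remove [hlte,psm,bhts] add [qht,upd,febn] -> 6 lines: fqvvv qht upd febn bwp buu
Hunk 4: at line 2 remove [upd,febn,bwp] add [wrhx,yztub] -> 5 lines: fqvvv qht wrhx yztub buu

Answer: fqvvv
qht
wrhx
yztub
buu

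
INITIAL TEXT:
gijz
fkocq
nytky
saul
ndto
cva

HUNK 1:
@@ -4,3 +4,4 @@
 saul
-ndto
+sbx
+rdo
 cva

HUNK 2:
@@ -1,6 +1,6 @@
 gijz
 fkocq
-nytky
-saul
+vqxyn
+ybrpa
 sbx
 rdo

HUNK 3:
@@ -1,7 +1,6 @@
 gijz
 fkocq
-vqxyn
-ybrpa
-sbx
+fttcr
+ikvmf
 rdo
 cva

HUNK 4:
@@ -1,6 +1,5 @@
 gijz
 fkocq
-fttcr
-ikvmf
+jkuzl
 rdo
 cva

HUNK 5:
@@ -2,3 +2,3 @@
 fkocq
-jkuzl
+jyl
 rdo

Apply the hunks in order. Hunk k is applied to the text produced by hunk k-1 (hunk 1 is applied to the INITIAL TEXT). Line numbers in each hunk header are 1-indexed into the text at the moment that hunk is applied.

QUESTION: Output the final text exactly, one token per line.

Answer: gijz
fkocq
jyl
rdo
cva

Derivation:
Hunk 1: at line 4 remove [ndto] add [sbx,rdo] -> 7 lines: gijz fkocq nytky saul sbx rdo cva
Hunk 2: at line 1 remove [nytky,saul] add [vqxyn,ybrpa] -> 7 lines: gijz fkocq vqxyn ybrpa sbx rdo cva
Hunk 3: at line 1 remove [vqxyn,ybrpa,sbx] add [fttcr,ikvmf] -> 6 lines: gijz fkocq fttcr ikvmf rdo cva
Hunk 4: at line 1 remove [fttcr,ikvmf] add [jkuzl] -> 5 lines: gijz fkocq jkuzl rdo cva
Hunk 5: at line 2 remove [jkuzl] add [jyl] -> 5 lines: gijz fkocq jyl rdo cva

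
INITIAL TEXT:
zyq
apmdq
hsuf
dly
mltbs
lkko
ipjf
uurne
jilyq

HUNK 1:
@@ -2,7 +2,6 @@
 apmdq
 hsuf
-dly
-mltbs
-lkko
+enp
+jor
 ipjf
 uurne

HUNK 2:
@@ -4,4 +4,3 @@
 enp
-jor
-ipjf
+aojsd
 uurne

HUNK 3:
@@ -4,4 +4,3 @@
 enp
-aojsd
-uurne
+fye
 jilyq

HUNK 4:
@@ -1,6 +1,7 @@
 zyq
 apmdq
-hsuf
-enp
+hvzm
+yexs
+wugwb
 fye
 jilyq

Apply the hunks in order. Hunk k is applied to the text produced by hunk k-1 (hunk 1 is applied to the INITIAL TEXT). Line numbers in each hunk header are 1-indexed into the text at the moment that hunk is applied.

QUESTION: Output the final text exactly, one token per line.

Answer: zyq
apmdq
hvzm
yexs
wugwb
fye
jilyq

Derivation:
Hunk 1: at line 2 remove [dly,mltbs,lkko] add [enp,jor] -> 8 lines: zyq apmdq hsuf enp jor ipjf uurne jilyq
Hunk 2: at line 4 remove [jor,ipjf] add [aojsd] -> 7 lines: zyq apmdq hsuf enp aojsd uurne jilyq
Hunk 3: at line 4 remove [aojsd,uurne] add [fye] -> 6 lines: zyq apmdq hsuf enp fye jilyq
Hunk 4: at line 1 remove [hsuf,enp] add [hvzm,yexs,wugwb] -> 7 lines: zyq apmdq hvzm yexs wugwb fye jilyq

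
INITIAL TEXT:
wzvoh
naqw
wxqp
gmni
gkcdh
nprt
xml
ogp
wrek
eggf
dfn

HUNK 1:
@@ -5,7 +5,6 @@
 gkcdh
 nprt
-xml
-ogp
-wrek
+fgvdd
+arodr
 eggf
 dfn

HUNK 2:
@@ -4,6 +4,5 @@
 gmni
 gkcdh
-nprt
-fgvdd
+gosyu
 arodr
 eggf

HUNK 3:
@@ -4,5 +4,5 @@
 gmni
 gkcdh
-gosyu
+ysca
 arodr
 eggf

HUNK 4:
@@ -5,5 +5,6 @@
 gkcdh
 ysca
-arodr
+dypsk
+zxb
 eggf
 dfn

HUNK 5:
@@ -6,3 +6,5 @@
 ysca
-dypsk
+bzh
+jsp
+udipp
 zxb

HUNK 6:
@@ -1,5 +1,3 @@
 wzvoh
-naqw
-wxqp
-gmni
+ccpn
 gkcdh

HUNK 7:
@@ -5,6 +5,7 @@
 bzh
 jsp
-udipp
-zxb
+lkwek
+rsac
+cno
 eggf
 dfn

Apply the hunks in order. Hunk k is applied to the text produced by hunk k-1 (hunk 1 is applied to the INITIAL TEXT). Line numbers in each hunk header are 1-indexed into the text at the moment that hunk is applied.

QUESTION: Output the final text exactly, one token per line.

Answer: wzvoh
ccpn
gkcdh
ysca
bzh
jsp
lkwek
rsac
cno
eggf
dfn

Derivation:
Hunk 1: at line 5 remove [xml,ogp,wrek] add [fgvdd,arodr] -> 10 lines: wzvoh naqw wxqp gmni gkcdh nprt fgvdd arodr eggf dfn
Hunk 2: at line 4 remove [nprt,fgvdd] add [gosyu] -> 9 lines: wzvoh naqw wxqp gmni gkcdh gosyu arodr eggf dfn
Hunk 3: at line 4 remove [gosyu] add [ysca] -> 9 lines: wzvoh naqw wxqp gmni gkcdh ysca arodr eggf dfn
Hunk 4: at line 5 remove [arodr] add [dypsk,zxb] -> 10 lines: wzvoh naqw wxqp gmni gkcdh ysca dypsk zxb eggf dfn
Hunk 5: at line 6 remove [dypsk] add [bzh,jsp,udipp] -> 12 lines: wzvoh naqw wxqp gmni gkcdh ysca bzh jsp udipp zxb eggf dfn
Hunk 6: at line 1 remove [naqw,wxqp,gmni] add [ccpn] -> 10 lines: wzvoh ccpn gkcdh ysca bzh jsp udipp zxb eggf dfn
Hunk 7: at line 5 remove [udipp,zxb] add [lkwek,rsac,cno] -> 11 lines: wzvoh ccpn gkcdh ysca bzh jsp lkwek rsac cno eggf dfn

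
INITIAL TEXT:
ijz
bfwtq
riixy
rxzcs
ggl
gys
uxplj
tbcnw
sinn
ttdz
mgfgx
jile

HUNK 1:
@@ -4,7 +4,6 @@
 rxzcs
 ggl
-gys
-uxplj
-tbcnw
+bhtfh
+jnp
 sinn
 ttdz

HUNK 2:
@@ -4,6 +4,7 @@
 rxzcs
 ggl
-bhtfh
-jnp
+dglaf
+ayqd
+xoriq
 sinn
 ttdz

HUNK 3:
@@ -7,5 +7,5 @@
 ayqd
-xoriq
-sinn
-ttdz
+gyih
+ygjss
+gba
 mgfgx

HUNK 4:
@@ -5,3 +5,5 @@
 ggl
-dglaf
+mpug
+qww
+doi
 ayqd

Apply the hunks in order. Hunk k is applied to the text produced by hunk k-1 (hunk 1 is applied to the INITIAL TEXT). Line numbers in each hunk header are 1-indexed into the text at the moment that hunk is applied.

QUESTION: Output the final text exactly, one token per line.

Hunk 1: at line 4 remove [gys,uxplj,tbcnw] add [bhtfh,jnp] -> 11 lines: ijz bfwtq riixy rxzcs ggl bhtfh jnp sinn ttdz mgfgx jile
Hunk 2: at line 4 remove [bhtfh,jnp] add [dglaf,ayqd,xoriq] -> 12 lines: ijz bfwtq riixy rxzcs ggl dglaf ayqd xoriq sinn ttdz mgfgx jile
Hunk 3: at line 7 remove [xoriq,sinn,ttdz] add [gyih,ygjss,gba] -> 12 lines: ijz bfwtq riixy rxzcs ggl dglaf ayqd gyih ygjss gba mgfgx jile
Hunk 4: at line 5 remove [dglaf] add [mpug,qww,doi] -> 14 lines: ijz bfwtq riixy rxzcs ggl mpug qww doi ayqd gyih ygjss gba mgfgx jile

Answer: ijz
bfwtq
riixy
rxzcs
ggl
mpug
qww
doi
ayqd
gyih
ygjss
gba
mgfgx
jile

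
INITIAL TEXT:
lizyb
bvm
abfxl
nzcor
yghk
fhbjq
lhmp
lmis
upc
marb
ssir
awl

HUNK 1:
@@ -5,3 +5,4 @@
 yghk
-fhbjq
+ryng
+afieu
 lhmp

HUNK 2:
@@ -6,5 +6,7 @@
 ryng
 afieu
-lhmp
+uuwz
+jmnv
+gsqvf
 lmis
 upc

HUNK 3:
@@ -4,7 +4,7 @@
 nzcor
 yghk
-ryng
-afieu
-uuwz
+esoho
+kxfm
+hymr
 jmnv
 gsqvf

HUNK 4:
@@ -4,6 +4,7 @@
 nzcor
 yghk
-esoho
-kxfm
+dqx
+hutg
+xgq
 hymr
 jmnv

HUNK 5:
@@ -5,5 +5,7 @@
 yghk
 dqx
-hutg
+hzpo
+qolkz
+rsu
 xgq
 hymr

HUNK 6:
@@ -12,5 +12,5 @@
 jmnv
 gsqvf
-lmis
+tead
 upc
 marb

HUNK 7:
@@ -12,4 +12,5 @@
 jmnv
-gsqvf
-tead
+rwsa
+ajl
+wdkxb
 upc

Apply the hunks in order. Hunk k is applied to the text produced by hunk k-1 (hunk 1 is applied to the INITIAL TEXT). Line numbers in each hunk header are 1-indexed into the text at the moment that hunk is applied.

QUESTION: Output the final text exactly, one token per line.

Answer: lizyb
bvm
abfxl
nzcor
yghk
dqx
hzpo
qolkz
rsu
xgq
hymr
jmnv
rwsa
ajl
wdkxb
upc
marb
ssir
awl

Derivation:
Hunk 1: at line 5 remove [fhbjq] add [ryng,afieu] -> 13 lines: lizyb bvm abfxl nzcor yghk ryng afieu lhmp lmis upc marb ssir awl
Hunk 2: at line 6 remove [lhmp] add [uuwz,jmnv,gsqvf] -> 15 lines: lizyb bvm abfxl nzcor yghk ryng afieu uuwz jmnv gsqvf lmis upc marb ssir awl
Hunk 3: at line 4 remove [ryng,afieu,uuwz] add [esoho,kxfm,hymr] -> 15 lines: lizyb bvm abfxl nzcor yghk esoho kxfm hymr jmnv gsqvf lmis upc marb ssir awl
Hunk 4: at line 4 remove [esoho,kxfm] add [dqx,hutg,xgq] -> 16 lines: lizyb bvm abfxl nzcor yghk dqx hutg xgq hymr jmnv gsqvf lmis upc marb ssir awl
Hunk 5: at line 5 remove [hutg] add [hzpo,qolkz,rsu] -> 18 lines: lizyb bvm abfxl nzcor yghk dqx hzpo qolkz rsu xgq hymr jmnv gsqvf lmis upc marb ssir awl
Hunk 6: at line 12 remove [lmis] add [tead] -> 18 lines: lizyb bvm abfxl nzcor yghk dqx hzpo qolkz rsu xgq hymr jmnv gsqvf tead upc marb ssir awl
Hunk 7: at line 12 remove [gsqvf,tead] add [rwsa,ajl,wdkxb] -> 19 lines: lizyb bvm abfxl nzcor yghk dqx hzpo qolkz rsu xgq hymr jmnv rwsa ajl wdkxb upc marb ssir awl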